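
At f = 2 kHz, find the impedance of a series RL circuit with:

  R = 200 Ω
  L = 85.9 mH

Step 1 — Angular frequency: ω = 2π·f = 2π·2000 = 1.257e+04 rad/s.
Step 2 — Component impedances:
  R: Z = R = 200 Ω
  L: Z = jωL = j·1.257e+04·0.0859 = 0 + j1079 Ω
Step 3 — Series combination: Z_total = R + L = 200 + j1079 Ω = 1098∠79.5° Ω.

Z = 200 + j1079 Ω = 1098∠79.5° Ω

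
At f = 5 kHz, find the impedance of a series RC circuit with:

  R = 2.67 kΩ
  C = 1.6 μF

Step 1 — Angular frequency: ω = 2π·f = 2π·5000 = 3.142e+04 rad/s.
Step 2 — Component impedances:
  R: Z = R = 2670 Ω
  C: Z = 1/(jωC) = -j/(ω·C) = 0 - j19.89 Ω
Step 3 — Series combination: Z_total = R + C = 2670 - j19.89 Ω = 2670∠-0.4° Ω.

Z = 2670 - j19.89 Ω = 2670∠-0.4° Ω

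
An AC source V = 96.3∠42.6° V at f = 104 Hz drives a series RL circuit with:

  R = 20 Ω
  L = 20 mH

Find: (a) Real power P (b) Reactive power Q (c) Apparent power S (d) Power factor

Step 1 — Angular frequency: ω = 2π·f = 2π·104 = 653.5 rad/s.
Step 2 — Component impedances:
  R: Z = R = 20 Ω
  L: Z = jωL = j·653.5·0.02 = 0 + j13.07 Ω
Step 3 — Series combination: Z_total = R + L = 20 + j13.07 Ω = 23.89∠33.2° Ω.
Step 4 — Source phasor: V = 96.3∠42.6° V = 70.89 + j65.18 V.
Step 5 — Current: I = V / Z = 3.976 + j0.6609 A = 4.031∠9.4° A.
Step 6 — Complex power: S = V·I* = 324.9 + j212.3 VA.
Step 7 — Real power: P = Re(S) = 324.9 W.
Step 8 — Reactive power: Q = Im(S) = 212.3 VAR.
Step 9 — Apparent power: |S| = 388.2 VA.
Step 10 — Power factor: PF = P/|S| = 0.8371 (lagging).

(a) P = 324.9 W  (b) Q = 212.3 VAR  (c) S = 388.2 VA  (d) PF = 0.8371 (lagging)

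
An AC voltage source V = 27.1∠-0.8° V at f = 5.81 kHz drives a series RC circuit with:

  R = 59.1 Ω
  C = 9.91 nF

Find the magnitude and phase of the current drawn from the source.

Step 1 — Angular frequency: ω = 2π·f = 2π·5810 = 3.651e+04 rad/s.
Step 2 — Component impedances:
  R: Z = R = 59.1 Ω
  C: Z = 1/(jωC) = -j/(ω·C) = 0 - j2764 Ω
Step 3 — Series combination: Z_total = R + C = 59.1 - j2764 Ω = 2765∠-88.8° Ω.
Step 4 — Source phasor: V = 27.1∠-0.8° V = 27.1 - j0.3784 V.
Step 5 — Ohm's law: I = V / Z_total = (27.1 - j0.3784) / (59.1 - j2764) = 0.0003463 + j0.009796 A.
Step 6 — Convert to polar: |I| = 0.009802 A, ∠I = 88.0°.

I = 0.009802∠88.0° A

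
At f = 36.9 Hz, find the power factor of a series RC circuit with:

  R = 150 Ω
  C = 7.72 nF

Step 1 — Angular frequency: ω = 2π·f = 2π·36.9 = 231.8 rad/s.
Step 2 — Component impedances:
  R: Z = R = 150 Ω
  C: Z = 1/(jωC) = -j/(ω·C) = 0 - j5.587e+05 Ω
Step 3 — Series combination: Z_total = R + C = 150 - j5.587e+05 Ω = 5.587e+05∠-90.0° Ω.
Step 4 — Power factor: PF = cos(φ) = Re(Z)/|Z| = 150/5.587e+05 = 0.0002685.
Step 5 — Type: Im(Z) = -5.587e+05 ⇒ leading (phase φ = -90.0°).

PF = 0.0002685 (leading, φ = -90.0°)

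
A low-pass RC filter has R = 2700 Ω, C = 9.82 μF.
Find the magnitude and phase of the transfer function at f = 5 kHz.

Step 1 — Angular frequency: ω = 2π·5000 = 3.142e+04 rad/s.
Step 2 — Transfer function: H(jω) = 1/(1 + jωRC).
Step 3 — Denominator: 1 + jωRC = 1 + j·3.142e+04·2700·9.82e-06 = 1 + j833.
Step 4 — H = 1.441e-06 - j0.001201.
Step 5 — Magnitude: |H| = 0.001201 (-58.4 dB); phase: φ = -89.9°.

|H| = 0.001201 (-58.4 dB), φ = -89.9°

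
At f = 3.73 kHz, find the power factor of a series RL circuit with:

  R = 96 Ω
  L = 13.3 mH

Step 1 — Angular frequency: ω = 2π·f = 2π·3730 = 2.344e+04 rad/s.
Step 2 — Component impedances:
  R: Z = R = 96 Ω
  L: Z = jωL = j·2.344e+04·0.0133 = 0 + j311.7 Ω
Step 3 — Series combination: Z_total = R + L = 96 + j311.7 Ω = 326.2∠72.9° Ω.
Step 4 — Power factor: PF = cos(φ) = Re(Z)/|Z| = 96/326.2 = 0.2943.
Step 5 — Type: Im(Z) = 311.7 ⇒ lagging (phase φ = 72.9°).

PF = 0.2943 (lagging, φ = 72.9°)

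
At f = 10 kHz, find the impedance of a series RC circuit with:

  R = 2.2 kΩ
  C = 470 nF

Step 1 — Angular frequency: ω = 2π·f = 2π·1e+04 = 6.283e+04 rad/s.
Step 2 — Component impedances:
  R: Z = R = 2200 Ω
  C: Z = 1/(jωC) = -j/(ω·C) = 0 - j33.86 Ω
Step 3 — Series combination: Z_total = R + C = 2200 - j33.86 Ω = 2200∠-0.9° Ω.

Z = 2200 - j33.86 Ω = 2200∠-0.9° Ω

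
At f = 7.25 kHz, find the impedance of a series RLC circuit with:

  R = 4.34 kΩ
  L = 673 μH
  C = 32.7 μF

Step 1 — Angular frequency: ω = 2π·f = 2π·7250 = 4.555e+04 rad/s.
Step 2 — Component impedances:
  R: Z = R = 4340 Ω
  L: Z = jωL = j·4.555e+04·0.000673 = 0 + j30.66 Ω
  C: Z = 1/(jωC) = -j/(ω·C) = 0 - j0.6713 Ω
Step 3 — Series combination: Z_total = R + L + C = 4340 + j29.99 Ω = 4340∠0.4° Ω.

Z = 4340 + j29.99 Ω = 4340∠0.4° Ω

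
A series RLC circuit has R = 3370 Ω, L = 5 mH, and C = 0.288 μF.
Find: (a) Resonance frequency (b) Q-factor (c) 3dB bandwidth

Step 1 — Resonance condition Im(Z)=0 gives ω₀ = 1/√(LC).
Step 2 — ω₀ = 1/√(0.005·2.88e-07) = 2.635e+04 rad/s.
Step 3 — f₀ = ω₀/(2π) = 4194 Hz.
Step 4 — Series Q: Q = ω₀L/R = 2.635e+04·0.005/3370 = 0.0391.
Step 5 — 3dB bandwidth: Δω = ω₀/Q = 6.74e+05 rad/s; BW = Δω/(2π) = 1.073e+05 Hz.

(a) f₀ = 4194 Hz  (b) Q = 0.0391  (c) BW = 1.073e+05 Hz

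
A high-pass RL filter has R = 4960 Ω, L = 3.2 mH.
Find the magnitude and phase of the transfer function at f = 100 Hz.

Step 1 — Angular frequency: ω = 2π·100 = 628.3 rad/s.
Step 2 — Transfer function: H(jω) = jωL/(R + jωL).
Step 3 — Numerator jωL = j·2.011; denominator R + jωL = 4960 + j2.011.
Step 4 — H = 1.643e-07 + j0.0004054.
Step 5 — Magnitude: |H| = 0.0004054 (-67.8 dB); phase: φ = 90.0°.

|H| = 0.0004054 (-67.8 dB), φ = 90.0°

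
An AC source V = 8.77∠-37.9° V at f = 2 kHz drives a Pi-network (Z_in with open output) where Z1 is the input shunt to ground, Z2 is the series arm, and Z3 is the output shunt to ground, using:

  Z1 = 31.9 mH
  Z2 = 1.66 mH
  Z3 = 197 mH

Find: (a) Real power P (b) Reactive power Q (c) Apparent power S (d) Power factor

Step 1 — Angular frequency: ω = 2π·f = 2π·2000 = 1.257e+04 rad/s.
Step 2 — Component impedances:
  Z1: Z = jωL = j·1.257e+04·0.0319 = 0 + j400.9 Ω
  Z2: Z = jωL = j·1.257e+04·0.00166 = 0 + j20.86 Ω
  Z3: Z = jωL = j·1.257e+04·0.197 = 0 + j2476 Ω
Step 3 — With open output, the series arm Z2 and the output shunt Z3 appear in series to ground: Z2 + Z3 = 0 + j2496 Ω.
Step 4 — Parallel with input shunt Z1: Z_in = Z1 || (Z2 + Z3) = 0 + j345.4 Ω = 345.4∠90.0° Ω.
Step 5 — Source phasor: V = 8.77∠-37.9° V = 6.92 - j5.387 V.
Step 6 — Current: I = V / Z = -0.0156 - j0.02004 A = 0.02539∠-127.9° A.
Step 7 — Complex power: S = V·I* = 0 + j0.2227 VA.
Step 8 — Real power: P = Re(S) = 0 W.
Step 9 — Reactive power: Q = Im(S) = 0.2227 VAR.
Step 10 — Apparent power: |S| = 0.2227 VA.
Step 11 — Power factor: PF = P/|S| = 0 (lagging).

(a) P = 0 W  (b) Q = 0.2227 VAR  (c) S = 0.2227 VA  (d) PF = 0 (lagging)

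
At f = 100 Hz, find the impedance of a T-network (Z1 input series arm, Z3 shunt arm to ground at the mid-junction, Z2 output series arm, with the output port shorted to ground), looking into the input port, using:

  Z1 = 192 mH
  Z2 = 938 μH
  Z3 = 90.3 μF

Step 1 — Angular frequency: ω = 2π·f = 2π·100 = 628.3 rad/s.
Step 2 — Component impedances:
  Z1: Z = jωL = j·628.3·0.192 = 0 + j120.6 Ω
  Z2: Z = jωL = j·628.3·0.000938 = 0 + j0.5894 Ω
  Z3: Z = 1/(jωC) = -j/(ω·C) = 0 - j17.63 Ω
Step 3 — With the output port shorted to ground, the output series arm Z2 runs from the junction to ground; the shunt arm Z3 also runs from the junction to ground. They appear in parallel: Z3 || Z2 = 0 + j0.6098 Ω.
Step 4 — Series with input arm Z1: Z_in = Z1 + (Z3 || Z2) = 0 + j121.2 Ω = 121.2∠90.0° Ω.

Z = 0 + j121.2 Ω = 121.2∠90.0° Ω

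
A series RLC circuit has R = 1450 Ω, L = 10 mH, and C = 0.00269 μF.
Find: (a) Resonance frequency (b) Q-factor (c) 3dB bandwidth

Step 1 — Resonance condition Im(Z)=0 gives ω₀ = 1/√(LC).
Step 2 — ω₀ = 1/√(0.01·2.69e-09) = 1.928e+05 rad/s.
Step 3 — f₀ = ω₀/(2π) = 3.069e+04 Hz.
Step 4 — Series Q: Q = ω₀L/R = 1.928e+05·0.01/1450 = 1.33.
Step 5 — 3dB bandwidth: Δω = ω₀/Q = 1.45e+05 rad/s; BW = Δω/(2π) = 2.308e+04 Hz.

(a) f₀ = 3.069e+04 Hz  (b) Q = 1.33  (c) BW = 2.308e+04 Hz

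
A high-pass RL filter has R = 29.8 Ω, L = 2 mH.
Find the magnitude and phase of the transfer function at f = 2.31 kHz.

Step 1 — Angular frequency: ω = 2π·2310 = 1.451e+04 rad/s.
Step 2 — Transfer function: H(jω) = jωL/(R + jωL).
Step 3 — Numerator jωL = j·29.03; denominator R + jωL = 29.8 + j29.03.
Step 4 — H = 0.4869 + j0.4998.
Step 5 — Magnitude: |H| = 0.6978 (-3.1 dB); phase: φ = 45.8°.

|H| = 0.6978 (-3.1 dB), φ = 45.8°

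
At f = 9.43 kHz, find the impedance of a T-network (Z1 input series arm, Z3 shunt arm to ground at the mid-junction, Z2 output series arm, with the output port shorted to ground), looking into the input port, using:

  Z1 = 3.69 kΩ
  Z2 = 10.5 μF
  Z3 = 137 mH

Step 1 — Angular frequency: ω = 2π·f = 2π·9430 = 5.925e+04 rad/s.
Step 2 — Component impedances:
  Z1: Z = R = 3690 Ω
  Z2: Z = 1/(jωC) = -j/(ω·C) = 0 - j1.607 Ω
  Z3: Z = jωL = j·5.925e+04·0.137 = 0 + j8117 Ω
Step 3 — With the output port shorted to ground, the output series arm Z2 runs from the junction to ground; the shunt arm Z3 also runs from the junction to ground. They appear in parallel: Z3 || Z2 = 0 - j1.608 Ω.
Step 4 — Series with input arm Z1: Z_in = Z1 + (Z3 || Z2) = 3690 - j1.608 Ω = 3690∠-0.0° Ω.

Z = 3690 - j1.608 Ω = 3690∠-0.0° Ω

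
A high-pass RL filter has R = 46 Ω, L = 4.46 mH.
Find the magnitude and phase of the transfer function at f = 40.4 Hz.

Step 1 — Angular frequency: ω = 2π·40.4 = 253.8 rad/s.
Step 2 — Transfer function: H(jω) = jωL/(R + jωL).
Step 3 — Numerator jωL = j·1.132; denominator R + jωL = 46 + j1.132.
Step 4 — H = 0.0006054 + j0.0246.
Step 5 — Magnitude: |H| = 0.0246 (-32.2 dB); phase: φ = 88.6°.

|H| = 0.0246 (-32.2 dB), φ = 88.6°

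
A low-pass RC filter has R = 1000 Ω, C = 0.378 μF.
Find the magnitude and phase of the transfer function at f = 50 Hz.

Step 1 — Angular frequency: ω = 2π·50 = 314.2 rad/s.
Step 2 — Transfer function: H(jω) = 1/(1 + jωRC).
Step 3 — Denominator: 1 + jωRC = 1 + j·314.2·1000·3.78e-07 = 1 + j0.1188.
Step 4 — H = 0.9861 - j0.1171.
Step 5 — Magnitude: |H| = 0.993 (-0.1 dB); phase: φ = -6.8°.

|H| = 0.993 (-0.1 dB), φ = -6.8°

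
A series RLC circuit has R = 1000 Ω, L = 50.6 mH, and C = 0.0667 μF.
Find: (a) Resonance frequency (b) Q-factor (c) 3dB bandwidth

Step 1 — Resonance: ω₀ = 1/√(LC) = 1/√(0.0506·6.67e-08) = 1.721e+04 rad/s.
Step 2 — f₀ = ω₀/(2π) = 2740 Hz.
Step 3 — Series Q: Q = ω₀L/R = 1.721e+04·0.0506/1000 = 0.871.
Step 4 — Bandwidth: Δω = ω₀/Q = 1.976e+04 rad/s; BW = Δω/(2π) = 3145 Hz.

(a) f₀ = 2740 Hz  (b) Q = 0.871  (c) BW = 3145 Hz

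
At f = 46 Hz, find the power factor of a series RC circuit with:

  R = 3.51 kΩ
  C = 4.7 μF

Step 1 — Angular frequency: ω = 2π·f = 2π·46 = 289 rad/s.
Step 2 — Component impedances:
  R: Z = R = 3510 Ω
  C: Z = 1/(jωC) = -j/(ω·C) = 0 - j736.1 Ω
Step 3 — Series combination: Z_total = R + C = 3510 - j736.1 Ω = 3586∠-11.8° Ω.
Step 4 — Power factor: PF = cos(φ) = Re(Z)/|Z| = 3510/3586.4 = 0.9787.
Step 5 — Type: Im(Z) = -736.1 ⇒ leading (phase φ = -11.8°).

PF = 0.9787 (leading, φ = -11.8°)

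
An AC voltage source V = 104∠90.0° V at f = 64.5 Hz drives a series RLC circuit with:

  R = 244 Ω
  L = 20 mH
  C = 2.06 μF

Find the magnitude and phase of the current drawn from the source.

Step 1 — Angular frequency: ω = 2π·f = 2π·64.5 = 405.3 rad/s.
Step 2 — Component impedances:
  R: Z = R = 244 Ω
  L: Z = jωL = j·405.3·0.02 = 0 + j8.105 Ω
  C: Z = 1/(jωC) = -j/(ω·C) = 0 - j1198 Ω
Step 3 — Series combination: Z_total = R + L + C = 244 - j1190 Ω = 1214∠-78.4° Ω.
Step 4 — Source phasor: V = 104∠90.0° V = 0 + j104 V.
Step 5 — Ohm's law: I = V / Z_total = (0 + j104) / (244 - j1190) = -0.08389 + j0.0172 A.
Step 6 — Convert to polar: |I| = 0.08563 A, ∠I = 168.4°.

I = 0.08563∠168.4° A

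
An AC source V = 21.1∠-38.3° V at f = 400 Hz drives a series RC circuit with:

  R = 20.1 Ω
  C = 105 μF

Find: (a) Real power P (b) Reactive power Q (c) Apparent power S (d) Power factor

Step 1 — Angular frequency: ω = 2π·f = 2π·400 = 2513 rad/s.
Step 2 — Component impedances:
  R: Z = R = 20.1 Ω
  C: Z = 1/(jωC) = -j/(ω·C) = 0 - j3.789 Ω
Step 3 — Series combination: Z_total = R + C = 20.1 - j3.789 Ω = 20.45∠-10.7° Ω.
Step 4 — Source phasor: V = 21.1∠-38.3° V = 16.56 - j13.08 V.
Step 5 — Current: I = V / Z = 0.914 - j0.4783 A = 1.032∠-27.6° A.
Step 6 — Complex power: S = V·I* = 21.39 - j4.033 VA.
Step 7 — Real power: P = Re(S) = 21.39 W.
Step 8 — Reactive power: Q = Im(S) = -4.033 VAR.
Step 9 — Apparent power: |S| = 21.77 VA.
Step 10 — Power factor: PF = P/|S| = 0.9827 (leading).

(a) P = 21.39 W  (b) Q = -4.033 VAR  (c) S = 21.77 VA  (d) PF = 0.9827 (leading)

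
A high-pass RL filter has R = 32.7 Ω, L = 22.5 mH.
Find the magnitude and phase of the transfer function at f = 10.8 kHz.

Step 1 — Angular frequency: ω = 2π·1.08e+04 = 6.786e+04 rad/s.
Step 2 — Transfer function: H(jω) = jωL/(R + jωL).
Step 3 — Numerator jωL = j·1527; denominator R + jωL = 32.7 + j1527.
Step 4 — H = 0.9995 + j0.02141.
Step 5 — Magnitude: |H| = 0.9998 (-0.0 dB); phase: φ = 1.2°.

|H| = 0.9998 (-0.0 dB), φ = 1.2°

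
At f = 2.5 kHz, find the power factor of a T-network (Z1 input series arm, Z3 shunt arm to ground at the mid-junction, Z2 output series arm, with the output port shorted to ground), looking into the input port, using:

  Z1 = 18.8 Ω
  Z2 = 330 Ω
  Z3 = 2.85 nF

Step 1 — Angular frequency: ω = 2π·f = 2π·2500 = 1.571e+04 rad/s.
Step 2 — Component impedances:
  Z1: Z = R = 18.8 Ω
  Z2: Z = R = 330 Ω
  Z3: Z = 1/(jωC) = -j/(ω·C) = 0 - j2.234e+04 Ω
Step 3 — With the output port shorted to ground, the output series arm Z2 runs from the junction to ground; the shunt arm Z3 also runs from the junction to ground. They appear in parallel: Z3 || Z2 = 329.9 - j4.874 Ω.
Step 4 — Series with input arm Z1: Z_in = Z1 + (Z3 || Z2) = 348.7 - j4.874 Ω = 348.8∠-0.8° Ω.
Step 5 — Power factor: PF = cos(φ) = Re(Z)/|Z| = 348.73/348.76 = 0.9999.
Step 6 — Type: Im(Z) = -4.874 ⇒ leading (phase φ = -0.8°).

PF = 0.9999 (leading, φ = -0.8°)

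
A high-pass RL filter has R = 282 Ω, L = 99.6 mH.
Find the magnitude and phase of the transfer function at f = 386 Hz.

Step 1 — Angular frequency: ω = 2π·386 = 2425 rad/s.
Step 2 — Transfer function: H(jω) = jωL/(R + jωL).
Step 3 — Numerator jωL = j·241.6; denominator R + jωL = 282 + j241.6.
Step 4 — H = 0.4232 + j0.4941.
Step 5 — Magnitude: |H| = 0.6506 (-3.7 dB); phase: φ = 49.4°.

|H| = 0.6506 (-3.7 dB), φ = 49.4°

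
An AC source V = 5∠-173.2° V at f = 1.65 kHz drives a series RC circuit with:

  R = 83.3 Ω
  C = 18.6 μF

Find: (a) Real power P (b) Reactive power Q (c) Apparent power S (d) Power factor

Step 1 — Angular frequency: ω = 2π·f = 2π·1650 = 1.037e+04 rad/s.
Step 2 — Component impedances:
  R: Z = R = 83.3 Ω
  C: Z = 1/(jωC) = -j/(ω·C) = 0 - j5.186 Ω
Step 3 — Series combination: Z_total = R + C = 83.3 - j5.186 Ω = 83.46∠-3.6° Ω.
Step 4 — Source phasor: V = 5∠-173.2° V = -4.965 - j0.592 V.
Step 5 — Current: I = V / Z = -0.05893 - j0.01078 A = 0.05991∠-169.6° A.
Step 6 — Complex power: S = V·I* = 0.299 - j0.01861 VA.
Step 7 — Real power: P = Re(S) = 0.299 W.
Step 8 — Reactive power: Q = Im(S) = -0.01861 VAR.
Step 9 — Apparent power: |S| = 0.2995 VA.
Step 10 — Power factor: PF = P/|S| = 0.9981 (leading).

(a) P = 0.299 W  (b) Q = -0.01861 VAR  (c) S = 0.2995 VA  (d) PF = 0.9981 (leading)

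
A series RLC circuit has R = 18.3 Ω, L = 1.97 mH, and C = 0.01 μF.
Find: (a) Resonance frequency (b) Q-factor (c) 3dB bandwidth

Step 1 — Resonance condition Im(Z)=0 gives ω₀ = 1/√(LC).
Step 2 — ω₀ = 1/√(0.00197·1e-08) = 2.253e+05 rad/s.
Step 3 — f₀ = ω₀/(2π) = 3.586e+04 Hz.
Step 4 — Series Q: Q = ω₀L/R = 2.253e+05·0.00197/18.3 = 24.25.
Step 5 — 3dB bandwidth: Δω = ω₀/Q = 9289 rad/s; BW = Δω/(2π) = 1478 Hz.

(a) f₀ = 3.586e+04 Hz  (b) Q = 24.25  (c) BW = 1478 Hz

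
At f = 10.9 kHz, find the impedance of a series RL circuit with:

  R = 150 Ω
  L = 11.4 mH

Step 1 — Angular frequency: ω = 2π·f = 2π·1.09e+04 = 6.849e+04 rad/s.
Step 2 — Component impedances:
  R: Z = R = 150 Ω
  L: Z = jωL = j·6.849e+04·0.0114 = 0 + j780.7 Ω
Step 3 — Series combination: Z_total = R + L = 150 + j780.7 Ω = 795∠79.1° Ω.

Z = 150 + j780.7 Ω = 795∠79.1° Ω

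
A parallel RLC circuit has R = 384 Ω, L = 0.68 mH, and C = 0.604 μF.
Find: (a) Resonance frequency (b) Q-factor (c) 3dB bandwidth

Step 1 — Resonance: ω₀ = 1/√(LC) = 1/√(0.00068·6.04e-07) = 4.934e+04 rad/s.
Step 2 — f₀ = ω₀/(2π) = 7853 Hz.
Step 3 — Parallel Q: Q = R/(ω₀L) = 384/(4.934e+04·0.00068) = 11.44.
Step 4 — Bandwidth: Δω = ω₀/Q = 4312 rad/s; BW = Δω/(2π) = 686.2 Hz.

(a) f₀ = 7853 Hz  (b) Q = 11.44  (c) BW = 686.2 Hz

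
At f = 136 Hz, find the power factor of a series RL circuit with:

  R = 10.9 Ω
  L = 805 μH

Step 1 — Angular frequency: ω = 2π·f = 2π·136 = 854.5 rad/s.
Step 2 — Component impedances:
  R: Z = R = 10.9 Ω
  L: Z = jωL = j·854.5·0.000805 = 0 + j0.6879 Ω
Step 3 — Series combination: Z_total = R + L = 10.9 + j0.6879 Ω = 10.92∠3.6° Ω.
Step 4 — Power factor: PF = cos(φ) = Re(Z)/|Z| = 10.9/10.922 = 0.998.
Step 5 — Type: Im(Z) = 0.6879 ⇒ lagging (phase φ = 3.6°).

PF = 0.998 (lagging, φ = 3.6°)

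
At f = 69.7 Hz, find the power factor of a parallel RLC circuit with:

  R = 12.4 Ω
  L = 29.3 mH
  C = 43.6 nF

Step 1 — Angular frequency: ω = 2π·f = 2π·69.7 = 437.9 rad/s.
Step 2 — Component impedances:
  R: Z = R = 12.4 Ω
  L: Z = jωL = j·437.9·0.0293 = 0 + j12.83 Ω
  C: Z = 1/(jωC) = -j/(ω·C) = 0 - j5.237e+04 Ω
Step 3 — Parallel combination: 1/Z_total = 1/R + 1/L + 1/C; Z_total = 6.414 + j6.196 Ω = 8.918∠44.0° Ω.
Step 4 — Power factor: PF = cos(φ) = Re(Z)/|Z| = 6.414/8.918 = 0.7192.
Step 5 — Type: Im(Z) = 6.196 ⇒ lagging (phase φ = 44.0°).

PF = 0.7192 (lagging, φ = 44.0°)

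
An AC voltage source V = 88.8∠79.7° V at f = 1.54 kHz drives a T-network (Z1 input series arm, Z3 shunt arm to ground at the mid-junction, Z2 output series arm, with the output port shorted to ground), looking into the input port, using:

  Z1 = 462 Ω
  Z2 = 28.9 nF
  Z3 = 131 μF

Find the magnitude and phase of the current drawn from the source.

Step 1 — Angular frequency: ω = 2π·f = 2π·1540 = 9676 rad/s.
Step 2 — Component impedances:
  Z1: Z = R = 462 Ω
  Z2: Z = 1/(jωC) = -j/(ω·C) = 0 - j3576 Ω
  Z3: Z = 1/(jωC) = -j/(ω·C) = 0 - j0.7889 Ω
Step 3 — With the output port shorted to ground, the output series arm Z2 runs from the junction to ground; the shunt arm Z3 also runs from the junction to ground. They appear in parallel: Z3 || Z2 = 0 - j0.7887 Ω.
Step 4 — Series with input arm Z1: Z_in = Z1 + (Z3 || Z2) = 462 - j0.7887 Ω = 462∠-0.1° Ω.
Step 5 — Source phasor: V = 88.8∠79.7° V = 15.88 + j87.37 V.
Step 6 — Ohm's law: I = V / Z_total = (15.88 + j87.37) / (462 - j0.7887) = 0.03404 + j0.1892 A.
Step 7 — Convert to polar: |I| = 0.1922 A, ∠I = 79.8°.

I = 0.1922∠79.8° A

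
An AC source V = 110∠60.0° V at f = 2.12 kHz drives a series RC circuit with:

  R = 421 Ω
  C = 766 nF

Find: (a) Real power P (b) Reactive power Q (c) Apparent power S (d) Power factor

Step 1 — Angular frequency: ω = 2π·f = 2π·2120 = 1.332e+04 rad/s.
Step 2 — Component impedances:
  R: Z = R = 421 Ω
  C: Z = 1/(jωC) = -j/(ω·C) = 0 - j98.01 Ω
Step 3 — Series combination: Z_total = R + C = 421 - j98.01 Ω = 432.3∠-13.1° Ω.
Step 4 — Source phasor: V = 110∠60.0° V = 55 + j95.26 V.
Step 5 — Current: I = V / Z = 0.07396 + j0.2435 A = 0.2545∠73.1° A.
Step 6 — Complex power: S = V·I* = 27.26 - j6.347 VA.
Step 7 — Real power: P = Re(S) = 27.26 W.
Step 8 — Reactive power: Q = Im(S) = -6.347 VAR.
Step 9 — Apparent power: |S| = 27.99 VA.
Step 10 — Power factor: PF = P/|S| = 0.974 (leading).

(a) P = 27.26 W  (b) Q = -6.347 VAR  (c) S = 27.99 VA  (d) PF = 0.974 (leading)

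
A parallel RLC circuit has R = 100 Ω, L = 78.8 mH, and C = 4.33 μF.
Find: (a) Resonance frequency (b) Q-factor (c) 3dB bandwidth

Step 1 — Resonance: ω₀ = 1/√(LC) = 1/√(0.0788·4.33e-06) = 1712 rad/s.
Step 2 — f₀ = ω₀/(2π) = 272.5 Hz.
Step 3 — Parallel Q: Q = R/(ω₀L) = 100/(1712·0.0788) = 0.7413.
Step 4 — Bandwidth: Δω = ω₀/Q = 2309 rad/s; BW = Δω/(2π) = 367.6 Hz.

(a) f₀ = 272.5 Hz  (b) Q = 0.7413  (c) BW = 367.6 Hz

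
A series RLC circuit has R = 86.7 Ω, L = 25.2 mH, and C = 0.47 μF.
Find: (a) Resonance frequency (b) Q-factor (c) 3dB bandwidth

Step 1 — Resonance condition Im(Z)=0 gives ω₀ = 1/√(LC).
Step 2 — ω₀ = 1/√(0.0252·4.7e-07) = 9189 rad/s.
Step 3 — f₀ = ω₀/(2π) = 1462 Hz.
Step 4 — Series Q: Q = ω₀L/R = 9189·0.0252/86.7 = 2.671.
Step 5 — 3dB bandwidth: Δω = ω₀/Q = 3440 rad/s; BW = Δω/(2π) = 547.6 Hz.

(a) f₀ = 1462 Hz  (b) Q = 2.671  (c) BW = 547.6 Hz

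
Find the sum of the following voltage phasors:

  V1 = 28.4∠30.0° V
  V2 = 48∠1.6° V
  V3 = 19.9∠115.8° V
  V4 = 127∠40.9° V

Step 1 — Convert each phasor to rectangular form:
  V1 = 28.4·(cos(30.0°) + j·sin(30.0°)) = 24.6 + j14.2 V
  V2 = 48·(cos(1.6°) + j·sin(1.6°)) = 47.98 + j1.34 V
  V3 = 19.9·(cos(115.8°) + j·sin(115.8°)) = -8.661 + j17.92 V
  V4 = 127·(cos(40.9°) + j·sin(40.9°)) = 95.99 + j83.15 V
Step 2 — Sum components: V_total = 159.9 + j116.6 V.
Step 3 — Convert to polar: |V_total| = 197.9 V, ∠V_total = 36.1°.

V_total = 197.9∠36.1° V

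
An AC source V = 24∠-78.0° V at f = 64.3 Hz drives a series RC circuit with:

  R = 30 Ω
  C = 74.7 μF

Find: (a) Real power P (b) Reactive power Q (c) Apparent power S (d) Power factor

Step 1 — Angular frequency: ω = 2π·f = 2π·64.3 = 404 rad/s.
Step 2 — Component impedances:
  R: Z = R = 30 Ω
  C: Z = 1/(jωC) = -j/(ω·C) = 0 - j33.14 Ω
Step 3 — Series combination: Z_total = R + C = 30 - j33.14 Ω = 44.7∠-47.8° Ω.
Step 4 — Source phasor: V = 24∠-78.0° V = 4.99 - j23.48 V.
Step 5 — Current: I = V / Z = 0.4643 - j0.2697 A = 0.5369∠-30.2° A.
Step 6 — Complex power: S = V·I* = 8.649 - j9.553 VA.
Step 7 — Real power: P = Re(S) = 8.649 W.
Step 8 — Reactive power: Q = Im(S) = -9.553 VAR.
Step 9 — Apparent power: |S| = 12.89 VA.
Step 10 — Power factor: PF = P/|S| = 0.6712 (leading).

(a) P = 8.649 W  (b) Q = -9.553 VAR  (c) S = 12.89 VA  (d) PF = 0.6712 (leading)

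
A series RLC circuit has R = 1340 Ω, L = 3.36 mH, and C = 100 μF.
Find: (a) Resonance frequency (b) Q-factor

Step 1 — Resonance condition Im(Z)=0 gives ω₀ = 1/√(LC).
Step 2 — ω₀ = 1/√(0.00336·0.0001) = 1725 rad/s.
Step 3 — f₀ = ω₀/(2π) = 274.6 Hz.
Step 4 — Series Q: Q = ω₀L/R = 1725·0.00336/1340 = 0.004326.

(a) f₀ = 274.6 Hz  (b) Q = 0.004326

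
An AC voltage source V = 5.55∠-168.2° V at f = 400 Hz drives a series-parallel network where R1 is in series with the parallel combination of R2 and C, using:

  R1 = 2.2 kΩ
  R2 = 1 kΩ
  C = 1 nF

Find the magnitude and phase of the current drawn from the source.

Step 1 — Angular frequency: ω = 2π·f = 2π·400 = 2513 rad/s.
Step 2 — Component impedances:
  R1: Z = R = 2200 Ω
  R2: Z = R = 1000 Ω
  C: Z = 1/(jωC) = -j/(ω·C) = 0 - j3.979e+05 Ω
Step 3 — Parallel branch: R2 || C = 1/(1/R2 + 1/C) = 1000 - j2.513 Ω.
Step 4 — Series with R1: Z_total = R1 + (R2 || C) = 3200 - j2.513 Ω = 3200∠-0.0° Ω.
Step 5 — Source phasor: V = 5.55∠-168.2° V = -5.433 - j1.135 V.
Step 6 — Ohm's law: I = V / Z_total = (-5.433 - j1.135) / (3200 - j2.513) = -0.001697 - j0.000356 A.
Step 7 — Convert to polar: |I| = 0.001734 A, ∠I = -168.2°.

I = 0.001734∠-168.2° A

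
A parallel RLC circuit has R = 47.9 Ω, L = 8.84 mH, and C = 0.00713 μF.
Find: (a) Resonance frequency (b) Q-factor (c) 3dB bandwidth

Step 1 — Resonance: ω₀ = 1/√(LC) = 1/√(0.00884·7.13e-09) = 1.26e+05 rad/s.
Step 2 — f₀ = ω₀/(2π) = 2.005e+04 Hz.
Step 3 — Parallel Q: Q = R/(ω₀L) = 47.9/(1.26e+05·0.00884) = 0.04302.
Step 4 — Bandwidth: Δω = ω₀/Q = 2.928e+06 rad/s; BW = Δω/(2π) = 4.66e+05 Hz.

(a) f₀ = 2.005e+04 Hz  (b) Q = 0.04302  (c) BW = 4.66e+05 Hz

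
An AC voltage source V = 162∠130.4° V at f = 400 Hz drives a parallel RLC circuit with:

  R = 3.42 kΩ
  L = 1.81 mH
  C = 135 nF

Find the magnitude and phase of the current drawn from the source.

Step 1 — Angular frequency: ω = 2π·f = 2π·400 = 2513 rad/s.
Step 2 — Component impedances:
  R: Z = R = 3420 Ω
  L: Z = jωL = j·2513·0.00181 = 0 + j4.549 Ω
  C: Z = 1/(jωC) = -j/(ω·C) = 0 - j2947 Ω
Step 3 — Parallel combination: 1/Z_total = 1/R + 1/L + 1/C; Z_total = 0.006069 + j4.556 Ω = 4.556∠89.9° Ω.
Step 4 — Source phasor: V = 162∠130.4° V = -105 + j123.4 V.
Step 5 — Ohm's law: I = V / Z_total = (-105 + j123.4) / (0.006069 + j4.556) = 27.05 + j23.08 A.
Step 6 — Convert to polar: |I| = 35.56 A, ∠I = 40.5°.

I = 35.56∠40.5° A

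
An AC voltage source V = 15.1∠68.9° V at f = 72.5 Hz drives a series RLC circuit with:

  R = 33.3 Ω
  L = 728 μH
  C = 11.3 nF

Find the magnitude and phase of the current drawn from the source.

Step 1 — Angular frequency: ω = 2π·f = 2π·72.5 = 455.5 rad/s.
Step 2 — Component impedances:
  R: Z = R = 33.3 Ω
  L: Z = jωL = j·455.5·0.000728 = 0 + j0.3316 Ω
  C: Z = 1/(jωC) = -j/(ω·C) = 0 - j1.943e+05 Ω
Step 3 — Series combination: Z_total = R + L + C = 33.3 - j1.943e+05 Ω = 1.943e+05∠-90.0° Ω.
Step 4 — Source phasor: V = 15.1∠68.9° V = 5.436 + j14.09 V.
Step 5 — Ohm's law: I = V / Z_total = (5.436 + j14.09) / (33.3 - j1.943e+05) = -7.251e-05 + j2.799e-05 A.
Step 6 — Convert to polar: |I| = 7.773e-05 A, ∠I = 158.9°.

I = 7.773e-05∠158.9° A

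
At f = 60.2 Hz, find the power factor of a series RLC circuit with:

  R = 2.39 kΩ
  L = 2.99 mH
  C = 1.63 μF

Step 1 — Angular frequency: ω = 2π·f = 2π·60.2 = 378.2 rad/s.
Step 2 — Component impedances:
  R: Z = R = 2390 Ω
  L: Z = jωL = j·378.2·0.00299 = 0 + j1.131 Ω
  C: Z = 1/(jωC) = -j/(ω·C) = 0 - j1622 Ω
Step 3 — Series combination: Z_total = R + L + C = 2390 - j1621 Ω = 2888∠-34.1° Ω.
Step 4 — Power factor: PF = cos(φ) = Re(Z)/|Z| = 2390/2888 = 0.8276.
Step 5 — Type: Im(Z) = -1621 ⇒ leading (phase φ = -34.1°).

PF = 0.8276 (leading, φ = -34.1°)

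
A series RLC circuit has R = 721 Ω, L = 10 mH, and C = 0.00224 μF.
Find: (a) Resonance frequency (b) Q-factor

Step 1 — Resonance condition Im(Z)=0 gives ω₀ = 1/√(LC).
Step 2 — ω₀ = 1/√(0.01·2.24e-09) = 2.113e+05 rad/s.
Step 3 — f₀ = ω₀/(2π) = 3.363e+04 Hz.
Step 4 — Series Q: Q = ω₀L/R = 2.113e+05·0.01/721 = 2.93.

(a) f₀ = 3.363e+04 Hz  (b) Q = 2.93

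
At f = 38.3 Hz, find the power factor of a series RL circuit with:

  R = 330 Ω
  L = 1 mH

Step 1 — Angular frequency: ω = 2π·f = 2π·38.3 = 240.6 rad/s.
Step 2 — Component impedances:
  R: Z = R = 330 Ω
  L: Z = jωL = j·240.6·0.001 = 0 + j0.2406 Ω
Step 3 — Series combination: Z_total = R + L = 330 + j0.2406 Ω = 330∠0.0° Ω.
Step 4 — Power factor: PF = cos(φ) = Re(Z)/|Z| = 330/330 = 1.
Step 5 — Type: Im(Z) = 0.2406 ⇒ lagging (phase φ = 0.0°).

PF = 1 (lagging, φ = 0.0°)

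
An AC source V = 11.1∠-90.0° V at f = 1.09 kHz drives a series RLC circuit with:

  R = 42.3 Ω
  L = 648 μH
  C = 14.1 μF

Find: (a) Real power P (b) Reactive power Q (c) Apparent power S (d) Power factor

Step 1 — Angular frequency: ω = 2π·f = 2π·1090 = 6849 rad/s.
Step 2 — Component impedances:
  R: Z = R = 42.3 Ω
  L: Z = jωL = j·6849·0.000648 = 0 + j4.438 Ω
  C: Z = 1/(jωC) = -j/(ω·C) = 0 - j10.36 Ω
Step 3 — Series combination: Z_total = R + L + C = 42.3 - j5.918 Ω = 42.71∠-8.0° Ω.
Step 4 — Source phasor: V = 11.1∠-90.0° V = 0 - j11.1 V.
Step 5 — Current: I = V / Z = 0.03601 - j0.2574 A = 0.2599∠-82.0° A.
Step 6 — Complex power: S = V·I* = 2.857 - j0.3997 VA.
Step 7 — Real power: P = Re(S) = 2.857 W.
Step 8 — Reactive power: Q = Im(S) = -0.3997 VAR.
Step 9 — Apparent power: |S| = 2.885 VA.
Step 10 — Power factor: PF = P/|S| = 0.9904 (leading).

(a) P = 2.857 W  (b) Q = -0.3997 VAR  (c) S = 2.885 VA  (d) PF = 0.9904 (leading)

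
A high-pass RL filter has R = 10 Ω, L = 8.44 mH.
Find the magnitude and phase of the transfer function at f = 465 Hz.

Step 1 — Angular frequency: ω = 2π·465 = 2922 rad/s.
Step 2 — Transfer function: H(jω) = jωL/(R + jωL).
Step 3 — Numerator jωL = j·24.66; denominator R + jωL = 10 + j24.66.
Step 4 — H = 0.8588 + j0.3483.
Step 5 — Magnitude: |H| = 0.9267 (-0.7 dB); phase: φ = 22.1°.

|H| = 0.9267 (-0.7 dB), φ = 22.1°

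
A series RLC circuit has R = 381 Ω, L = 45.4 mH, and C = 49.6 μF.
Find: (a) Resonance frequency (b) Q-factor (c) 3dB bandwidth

Step 1 — Resonance: ω₀ = 1/√(LC) = 1/√(0.0454·4.96e-05) = 666.4 rad/s.
Step 2 — f₀ = ω₀/(2π) = 106.1 Hz.
Step 3 — Series Q: Q = ω₀L/R = 666.4·0.0454/381 = 0.07941.
Step 4 — Bandwidth: Δω = ω₀/Q = 8392 rad/s; BW = Δω/(2π) = 1336 Hz.

(a) f₀ = 106.1 Hz  (b) Q = 0.07941  (c) BW = 1336 Hz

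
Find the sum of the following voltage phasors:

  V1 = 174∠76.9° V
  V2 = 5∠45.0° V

Step 1 — Convert each phasor to rectangular form:
  V1 = 174·(cos(76.9°) + j·sin(76.9°)) = 39.44 + j169.5 V
  V2 = 5·(cos(45.0°) + j·sin(45.0°)) = 3.536 + j3.536 V
Step 2 — Sum components: V_total = 42.97 + j173 V.
Step 3 — Convert to polar: |V_total| = 178.3 V, ∠V_total = 76.1°.

V_total = 178.3∠76.1° V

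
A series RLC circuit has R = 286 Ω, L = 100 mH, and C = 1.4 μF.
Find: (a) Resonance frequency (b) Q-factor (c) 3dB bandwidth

Step 1 — Resonance: ω₀ = 1/√(LC) = 1/√(0.1·1.4e-06) = 2673 rad/s.
Step 2 — f₀ = ω₀/(2π) = 425.4 Hz.
Step 3 — Series Q: Q = ω₀L/R = 2673·0.1/286 = 0.9345.
Step 4 — Bandwidth: Δω = ω₀/Q = 2860 rad/s; BW = Δω/(2π) = 455.2 Hz.

(a) f₀ = 425.4 Hz  (b) Q = 0.9345  (c) BW = 455.2 Hz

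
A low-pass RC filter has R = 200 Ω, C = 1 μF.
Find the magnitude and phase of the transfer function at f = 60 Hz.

Step 1 — Angular frequency: ω = 2π·60 = 377 rad/s.
Step 2 — Transfer function: H(jω) = 1/(1 + jωRC).
Step 3 — Denominator: 1 + jωRC = 1 + j·377·200·1e-06 = 1 + j0.0754.
Step 4 — H = 0.9943 - j0.07497.
Step 5 — Magnitude: |H| = 0.9972 (-0.0 dB); phase: φ = -4.3°.

|H| = 0.9972 (-0.0 dB), φ = -4.3°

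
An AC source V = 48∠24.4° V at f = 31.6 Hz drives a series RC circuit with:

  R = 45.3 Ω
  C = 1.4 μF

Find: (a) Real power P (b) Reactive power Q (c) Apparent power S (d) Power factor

Step 1 — Angular frequency: ω = 2π·f = 2π·31.6 = 198.5 rad/s.
Step 2 — Component impedances:
  R: Z = R = 45.3 Ω
  C: Z = 1/(jωC) = -j/(ω·C) = 0 - j3598 Ω
Step 3 — Series combination: Z_total = R + C = 45.3 - j3598 Ω = 3598∠-89.3° Ω.
Step 4 — Source phasor: V = 48∠24.4° V = 43.71 + j19.83 V.
Step 5 — Current: I = V / Z = -0.005358 + j0.01222 A = 0.01334∠113.7° A.
Step 6 — Complex power: S = V·I* = 0.008063 - j0.6403 VA.
Step 7 — Real power: P = Re(S) = 0.008063 W.
Step 8 — Reactive power: Q = Im(S) = -0.6403 VAR.
Step 9 — Apparent power: |S| = 0.6404 VA.
Step 10 — Power factor: PF = P/|S| = 0.01259 (leading).

(a) P = 0.008063 W  (b) Q = -0.6403 VAR  (c) S = 0.6404 VA  (d) PF = 0.01259 (leading)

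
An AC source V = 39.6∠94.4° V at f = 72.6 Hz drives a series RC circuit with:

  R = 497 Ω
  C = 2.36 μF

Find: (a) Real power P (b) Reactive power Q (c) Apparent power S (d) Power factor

Step 1 — Angular frequency: ω = 2π·f = 2π·72.6 = 456.2 rad/s.
Step 2 — Component impedances:
  R: Z = R = 497 Ω
  C: Z = 1/(jωC) = -j/(ω·C) = 0 - j928.9 Ω
Step 3 — Series combination: Z_total = R + C = 497 - j928.9 Ω = 1054∠-61.9° Ω.
Step 4 — Source phasor: V = 39.6∠94.4° V = -3.038 + j39.48 V.
Step 5 — Current: I = V / Z = -0.03441 + j0.01514 A = 0.03759∠156.3° A.
Step 6 — Complex power: S = V·I* = 0.7022 - j1.312 VA.
Step 7 — Real power: P = Re(S) = 0.7022 W.
Step 8 — Reactive power: Q = Im(S) = -1.312 VAR.
Step 9 — Apparent power: |S| = 1.489 VA.
Step 10 — Power factor: PF = P/|S| = 0.4718 (leading).

(a) P = 0.7022 W  (b) Q = -1.312 VAR  (c) S = 1.489 VA  (d) PF = 0.4718 (leading)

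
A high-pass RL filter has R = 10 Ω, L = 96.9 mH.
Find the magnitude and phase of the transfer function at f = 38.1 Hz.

Step 1 — Angular frequency: ω = 2π·38.1 = 239.4 rad/s.
Step 2 — Transfer function: H(jω) = jωL/(R + jωL).
Step 3 — Numerator jωL = j·23.2; denominator R + jωL = 10 + j23.2.
Step 4 — H = 0.8433 + j0.3635.
Step 5 — Magnitude: |H| = 0.9183 (-0.7 dB); phase: φ = 23.3°.

|H| = 0.9183 (-0.7 dB), φ = 23.3°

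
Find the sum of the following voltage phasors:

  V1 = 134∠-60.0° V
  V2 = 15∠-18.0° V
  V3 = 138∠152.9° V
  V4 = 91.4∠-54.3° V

Step 1 — Convert each phasor to rectangular form:
  V1 = 134·(cos(-60.0°) + j·sin(-60.0°)) = 67 - j116 V
  V2 = 15·(cos(-18.0°) + j·sin(-18.0°)) = 14.27 - j4.635 V
  V3 = 138·(cos(152.9°) + j·sin(152.9°)) = -122.8 + j62.87 V
  V4 = 91.4·(cos(-54.3°) + j·sin(-54.3°)) = 53.34 - j74.22 V
Step 2 — Sum components: V_total = 11.75 - j132 V.
Step 3 — Convert to polar: |V_total| = 132.6 V, ∠V_total = -84.9°.

V_total = 132.6∠-84.9° V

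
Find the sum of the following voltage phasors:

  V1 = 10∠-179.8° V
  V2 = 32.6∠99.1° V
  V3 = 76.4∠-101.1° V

Step 1 — Convert each phasor to rectangular form:
  V1 = 10·(cos(-179.8°) + j·sin(-179.8°)) = -10 - j0.03491 V
  V2 = 32.6·(cos(99.1°) + j·sin(99.1°)) = -5.156 + j32.19 V
  V3 = 76.4·(cos(-101.1°) + j·sin(-101.1°)) = -14.71 - j74.97 V
Step 2 — Sum components: V_total = -29.86 - j42.82 V.
Step 3 — Convert to polar: |V_total| = 52.2 V, ∠V_total = -124.9°.

V_total = 52.2∠-124.9° V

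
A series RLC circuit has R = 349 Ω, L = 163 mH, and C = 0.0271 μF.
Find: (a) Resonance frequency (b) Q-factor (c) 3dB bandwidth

Step 1 — Resonance: ω₀ = 1/√(LC) = 1/√(0.163·2.71e-08) = 1.505e+04 rad/s.
Step 2 — f₀ = ω₀/(2π) = 2395 Hz.
Step 3 — Series Q: Q = ω₀L/R = 1.505e+04·0.163/349 = 7.027.
Step 4 — Bandwidth: Δω = ω₀/Q = 2141 rad/s; BW = Δω/(2π) = 340.8 Hz.

(a) f₀ = 2395 Hz  (b) Q = 7.027  (c) BW = 340.8 Hz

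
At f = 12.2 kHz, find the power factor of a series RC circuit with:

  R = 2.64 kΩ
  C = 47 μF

Step 1 — Angular frequency: ω = 2π·f = 2π·1.22e+04 = 7.665e+04 rad/s.
Step 2 — Component impedances:
  R: Z = R = 2640 Ω
  C: Z = 1/(jωC) = -j/(ω·C) = 0 - j0.2776 Ω
Step 3 — Series combination: Z_total = R + C = 2640 - j0.2776 Ω = 2640∠-0.0° Ω.
Step 4 — Power factor: PF = cos(φ) = Re(Z)/|Z| = 2640/2640 = 1.
Step 5 — Type: Im(Z) = -0.2776 ⇒ leading (phase φ = -0.0°).

PF = 1 (leading, φ = -0.0°)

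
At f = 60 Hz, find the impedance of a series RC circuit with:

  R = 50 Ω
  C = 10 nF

Step 1 — Angular frequency: ω = 2π·f = 2π·60 = 377 rad/s.
Step 2 — Component impedances:
  R: Z = R = 50 Ω
  C: Z = 1/(jωC) = -j/(ω·C) = 0 - j2.653e+05 Ω
Step 3 — Series combination: Z_total = R + C = 50 - j2.653e+05 Ω = 2.653e+05∠-90.0° Ω.

Z = 50 - j2.653e+05 Ω = 2.653e+05∠-90.0° Ω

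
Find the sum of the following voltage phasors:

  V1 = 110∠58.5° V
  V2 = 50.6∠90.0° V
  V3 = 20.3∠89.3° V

Step 1 — Convert each phasor to rectangular form:
  V1 = 110·(cos(58.5°) + j·sin(58.5°)) = 57.47 + j93.79 V
  V2 = 50.6·(cos(90.0°) + j·sin(90.0°)) = 0 + j50.6 V
  V3 = 20.3·(cos(89.3°) + j·sin(89.3°)) = 0.248 + j20.3 V
Step 2 — Sum components: V_total = 57.72 + j164.7 V.
Step 3 — Convert to polar: |V_total| = 174.5 V, ∠V_total = 70.7°.

V_total = 174.5∠70.7° V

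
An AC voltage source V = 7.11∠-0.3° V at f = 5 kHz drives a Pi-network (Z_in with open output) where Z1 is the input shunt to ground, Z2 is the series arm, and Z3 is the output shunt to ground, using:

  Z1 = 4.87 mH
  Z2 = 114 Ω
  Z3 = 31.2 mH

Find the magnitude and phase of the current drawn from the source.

Step 1 — Angular frequency: ω = 2π·f = 2π·5000 = 3.142e+04 rad/s.
Step 2 — Component impedances:
  Z1: Z = jωL = j·3.142e+04·0.00487 = 0 + j153 Ω
  Z2: Z = R = 114 Ω
  Z3: Z = jωL = j·3.142e+04·0.0312 = 0 + j980.2 Ω
Step 3 — With open output, the series arm Z2 and the output shunt Z3 appear in series to ground: Z2 + Z3 = 114 + j980.2 Ω.
Step 4 — Parallel with input shunt Z1: Z_in = Z1 || (Z2 + Z3) = 2.057 + j132.5 Ω = 132.6∠89.1° Ω.
Step 5 — Source phasor: V = 7.11∠-0.3° V = 7.11 - j0.03723 V.
Step 6 — Ohm's law: I = V / Z_total = (7.11 - j0.03723) / (2.057 + j132.5) = 0.0005516 - j0.05363 A.
Step 7 — Convert to polar: |I| = 0.05364 A, ∠I = -89.4°.

I = 0.05364∠-89.4° A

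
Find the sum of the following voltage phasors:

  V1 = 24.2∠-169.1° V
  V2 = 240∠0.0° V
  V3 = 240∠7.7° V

Step 1 — Convert each phasor to rectangular form:
  V1 = 24.2·(cos(-169.1°) + j·sin(-169.1°)) = -23.76 - j4.576 V
  V2 = 240·(cos(0.0°) + j·sin(0.0°)) = 240 V
  V3 = 240·(cos(7.7°) + j·sin(7.7°)) = 237.8 + j32.16 V
Step 2 — Sum components: V_total = 454.1 + j27.58 V.
Step 3 — Convert to polar: |V_total| = 454.9 V, ∠V_total = 3.5°.

V_total = 454.9∠3.5° V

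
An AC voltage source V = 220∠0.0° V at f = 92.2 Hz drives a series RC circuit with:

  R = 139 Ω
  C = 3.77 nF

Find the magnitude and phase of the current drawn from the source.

Step 1 — Angular frequency: ω = 2π·f = 2π·92.2 = 579.3 rad/s.
Step 2 — Component impedances:
  R: Z = R = 139 Ω
  C: Z = 1/(jωC) = -j/(ω·C) = 0 - j4.579e+05 Ω
Step 3 — Series combination: Z_total = R + C = 139 - j4.579e+05 Ω = 4.579e+05∠-90.0° Ω.
Step 4 — Source phasor: V = 220∠0.0° V = 220 V.
Step 5 — Ohm's law: I = V / Z_total = (220) / (139 - j4.579e+05) = 1.459e-07 + j0.0004805 A.
Step 6 — Convert to polar: |I| = 0.0004805 A, ∠I = 90.0°.

I = 0.0004805∠90.0° A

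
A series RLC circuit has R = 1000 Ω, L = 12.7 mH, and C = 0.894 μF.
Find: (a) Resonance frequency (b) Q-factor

Step 1 — Resonance condition Im(Z)=0 gives ω₀ = 1/√(LC).
Step 2 — ω₀ = 1/√(0.0127·8.94e-07) = 9385 rad/s.
Step 3 — f₀ = ω₀/(2π) = 1494 Hz.
Step 4 — Series Q: Q = ω₀L/R = 9385·0.0127/1000 = 0.1192.

(a) f₀ = 1494 Hz  (b) Q = 0.1192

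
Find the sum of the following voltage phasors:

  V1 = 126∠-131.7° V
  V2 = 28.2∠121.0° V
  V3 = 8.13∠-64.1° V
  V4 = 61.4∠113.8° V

Step 1 — Convert each phasor to rectangular form:
  V1 = 126·(cos(-131.7°) + j·sin(-131.7°)) = -83.82 - j94.08 V
  V2 = 28.2·(cos(121.0°) + j·sin(121.0°)) = -14.52 + j24.17 V
  V3 = 8.13·(cos(-64.1°) + j·sin(-64.1°)) = 3.551 - j7.313 V
  V4 = 61.4·(cos(113.8°) + j·sin(113.8°)) = -24.78 + j56.18 V
Step 2 — Sum components: V_total = -119.6 - j21.04 V.
Step 3 — Convert to polar: |V_total| = 121.4 V, ∠V_total = -170.0°.

V_total = 121.4∠-170.0° V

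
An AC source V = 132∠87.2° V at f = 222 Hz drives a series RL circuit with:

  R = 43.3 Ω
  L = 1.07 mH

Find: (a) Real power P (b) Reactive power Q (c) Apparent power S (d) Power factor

Step 1 — Angular frequency: ω = 2π·f = 2π·222 = 1395 rad/s.
Step 2 — Component impedances:
  R: Z = R = 43.3 Ω
  L: Z = jωL = j·1395·0.00107 = 0 + j1.493 Ω
Step 3 — Series combination: Z_total = R + L = 43.3 + j1.493 Ω = 43.33∠2.0° Ω.
Step 4 — Source phasor: V = 132∠87.2° V = 6.448 + j131.8 V.
Step 5 — Current: I = V / Z = 0.2536 + j3.036 A = 3.047∠85.2° A.
Step 6 — Complex power: S = V·I* = 401.9 + j13.85 VA.
Step 7 — Real power: P = Re(S) = 401.9 W.
Step 8 — Reactive power: Q = Im(S) = 13.85 VAR.
Step 9 — Apparent power: |S| = 402.2 VA.
Step 10 — Power factor: PF = P/|S| = 0.9994 (lagging).

(a) P = 401.9 W  (b) Q = 13.85 VAR  (c) S = 402.2 VA  (d) PF = 0.9994 (lagging)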